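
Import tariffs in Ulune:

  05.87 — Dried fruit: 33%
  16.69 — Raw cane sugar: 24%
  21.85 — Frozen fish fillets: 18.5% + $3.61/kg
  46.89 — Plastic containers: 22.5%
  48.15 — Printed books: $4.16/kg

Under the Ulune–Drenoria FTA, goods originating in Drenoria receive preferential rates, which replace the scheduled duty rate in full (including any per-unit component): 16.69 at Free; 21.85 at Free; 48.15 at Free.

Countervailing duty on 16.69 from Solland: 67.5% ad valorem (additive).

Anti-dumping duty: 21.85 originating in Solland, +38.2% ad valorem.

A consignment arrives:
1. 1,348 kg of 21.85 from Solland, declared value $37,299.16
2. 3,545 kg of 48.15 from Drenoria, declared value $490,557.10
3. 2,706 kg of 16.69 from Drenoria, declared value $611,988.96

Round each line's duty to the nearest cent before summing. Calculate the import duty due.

$26,014.90

Line 1 (21.85, Solland, 1,348 kg, $37,299.16):
Base rate for 21.85 is 18.5% + $3.61/kg.
21.85 has an FTA preferential rate, but origin Solland is not Drenoria; base rate stands.
Additional duty on 21.85 from Solland: +38.2%. Applied ad valorem rate: 18.5% + 38.2% = 56.7%.
Duty = $37,299.16 × 56.7% + 1,348 × $3.61 = $26,014.90.
Line 2 (48.15, Drenoria, 3,545 kg, $490,557.10):
Base rate for 48.15 is $4.16/kg.
Origin Drenoria qualifies under the Ulune–Drenoria agreement and 48.15 is covered: preferential rate Free applies instead.
Duty = $490,557.10 × 0% = $0.00.
Line 3 (16.69, Drenoria, 2,706 kg, $611,988.96):
Base rate for 16.69 is 24%.
Origin Drenoria qualifies under the Ulune–Drenoria agreement and 16.69 is covered: preferential rate Free applies instead.
The additional-duty order on 16.69 targets Solland, not Drenoria; it does not apply.
Duty = $611,988.96 × 0% = $0.00.
Total = $26,014.90 + $0.00 + $0.00 = $26,014.90.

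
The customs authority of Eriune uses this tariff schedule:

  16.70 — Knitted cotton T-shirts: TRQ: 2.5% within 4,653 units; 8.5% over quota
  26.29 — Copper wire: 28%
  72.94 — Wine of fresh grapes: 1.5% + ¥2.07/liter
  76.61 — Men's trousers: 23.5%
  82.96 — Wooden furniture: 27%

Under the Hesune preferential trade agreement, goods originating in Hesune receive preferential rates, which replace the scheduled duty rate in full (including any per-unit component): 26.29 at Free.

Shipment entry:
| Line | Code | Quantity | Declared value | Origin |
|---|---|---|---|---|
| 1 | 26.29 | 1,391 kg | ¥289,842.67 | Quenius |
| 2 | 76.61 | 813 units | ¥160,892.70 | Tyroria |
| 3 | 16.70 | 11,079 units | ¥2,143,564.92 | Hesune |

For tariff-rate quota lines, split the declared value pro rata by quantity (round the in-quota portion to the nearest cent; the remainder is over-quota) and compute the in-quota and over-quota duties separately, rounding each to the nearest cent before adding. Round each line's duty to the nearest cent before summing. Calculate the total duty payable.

Line 1 (26.29, Quenius, 1,391 kg, ¥289,842.67):
Base rate for 26.29 is 28%.
26.29 has an FTA preferential rate, but origin Quenius is not Hesune; base rate stands.
Duty = ¥289,842.67 × 28% = ¥81,155.95.
Line 2 (76.61, Tyroria, 813 units, ¥160,892.70):
Base rate for 76.61 is 23.5%.
Duty = ¥160,892.70 × 23.5% = ¥37,809.78.
Line 3 (16.70, Hesune, 11,079 units, ¥2,143,564.92):
Code 16.70 is under a tariff-rate quota (threshold 4,653 units). In-quota: 4,653 units at 2.5%; over-quota: 6,426 units at 8.5%.
Pro-rata value split: in-quota = ¥2,143,564.92 × 4,653/11,079 = ¥900,262.44; over-quota = ¥2,143,564.92 − ¥900,262.44 = ¥1,243,302.48.
In-quota duty = ¥900,262.44 × 2.5% = ¥22,506.56. Over-quota duty = ¥1,243,302.48 × 8.5% = ¥105,680.71.
Line duty = ¥22,506.56 + ¥105,680.71 = ¥128,187.27.
Total = ¥81,155.95 + ¥37,809.78 + ¥128,187.27 = ¥247,153.00.

¥247,153.00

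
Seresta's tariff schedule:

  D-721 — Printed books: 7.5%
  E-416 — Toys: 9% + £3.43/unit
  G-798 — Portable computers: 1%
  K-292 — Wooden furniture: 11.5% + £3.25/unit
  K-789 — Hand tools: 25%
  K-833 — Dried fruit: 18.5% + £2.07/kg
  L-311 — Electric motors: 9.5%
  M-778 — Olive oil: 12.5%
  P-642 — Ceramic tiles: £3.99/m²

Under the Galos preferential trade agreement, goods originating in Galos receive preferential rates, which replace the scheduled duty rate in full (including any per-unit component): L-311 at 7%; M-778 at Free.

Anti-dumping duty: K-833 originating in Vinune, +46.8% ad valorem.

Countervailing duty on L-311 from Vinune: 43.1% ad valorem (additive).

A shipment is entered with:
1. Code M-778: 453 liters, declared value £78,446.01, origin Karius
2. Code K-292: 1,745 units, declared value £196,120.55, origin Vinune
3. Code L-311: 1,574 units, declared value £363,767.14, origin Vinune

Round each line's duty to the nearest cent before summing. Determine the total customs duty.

Line 1 (M-778, Karius, 453 liters, £78,446.01):
Base rate for M-778 is 12.5%.
M-778 has an FTA preferential rate, but origin Karius is not Galos; base rate stands.
Duty = £78,446.01 × 12.5% = £9,805.75.
Line 2 (K-292, Vinune, 1,745 units, £196,120.55):
Base rate for K-292 is 11.5% + £3.25/unit.
Duty = £196,120.55 × 11.5% + 1,745 × £3.25 = £28,225.11.
Line 3 (L-311, Vinune, 1,574 units, £363,767.14):
Base rate for L-311 is 9.5%.
L-311 has an FTA preferential rate, but origin Vinune is not Galos; base rate stands.
Additional duty on L-311 from Vinune: +43.1%. Applied ad valorem rate: 9.5% + 43.1% = 52.6%.
Duty = £363,767.14 × 52.6% = £191,341.52.
Total = £9,805.75 + £28,225.11 + £191,341.52 = £229,372.38.

£229,372.38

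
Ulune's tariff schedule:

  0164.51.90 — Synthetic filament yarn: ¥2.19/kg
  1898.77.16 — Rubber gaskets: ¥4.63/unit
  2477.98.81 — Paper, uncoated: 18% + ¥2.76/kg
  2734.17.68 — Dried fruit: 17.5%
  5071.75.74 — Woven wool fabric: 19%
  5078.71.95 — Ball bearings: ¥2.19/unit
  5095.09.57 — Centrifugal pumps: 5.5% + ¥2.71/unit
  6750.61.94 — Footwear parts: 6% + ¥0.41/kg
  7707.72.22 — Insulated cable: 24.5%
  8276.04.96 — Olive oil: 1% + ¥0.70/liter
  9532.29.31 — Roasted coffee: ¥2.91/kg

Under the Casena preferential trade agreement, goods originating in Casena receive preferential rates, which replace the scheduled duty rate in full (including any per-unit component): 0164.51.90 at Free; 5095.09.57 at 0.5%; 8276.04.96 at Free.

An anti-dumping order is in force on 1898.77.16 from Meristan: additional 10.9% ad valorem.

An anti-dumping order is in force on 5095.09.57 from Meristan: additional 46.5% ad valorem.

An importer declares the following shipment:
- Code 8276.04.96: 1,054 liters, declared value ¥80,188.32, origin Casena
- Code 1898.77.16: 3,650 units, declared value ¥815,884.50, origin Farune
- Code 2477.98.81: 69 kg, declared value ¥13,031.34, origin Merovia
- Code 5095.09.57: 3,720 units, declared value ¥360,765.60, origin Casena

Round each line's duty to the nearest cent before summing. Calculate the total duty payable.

¥21,239.41

Line 1 (8276.04.96, Casena, 1,054 liters, ¥80,188.32):
Base rate for 8276.04.96 is 1% + ¥0.70/liter.
Origin Casena qualifies under the Ulune–Casena agreement and 8276.04.96 is covered: preferential rate Free applies instead.
Duty = ¥80,188.32 × 0% = ¥0.00.
Line 2 (1898.77.16, Farune, 3,650 units, ¥815,884.50):
Base rate for 1898.77.16 is ¥4.63/unit.
The additional-duty order on 1898.77.16 targets Meristan, not Farune; it does not apply.
Duty = 3,650 × ¥4.63 = ¥16,899.50.
Line 3 (2477.98.81, Merovia, 69 kg, ¥13,031.34):
Base rate for 2477.98.81 is 18% + ¥2.76/kg.
Duty = ¥13,031.34 × 18% + 69 × ¥2.76 = ¥2,536.08.
Line 4 (5095.09.57, Casena, 3,720 units, ¥360,765.60):
Base rate for 5095.09.57 is 5.5% + ¥2.71/unit.
Origin Casena qualifies under the Ulune–Casena agreement and 5095.09.57 is covered: preferential rate 0.5% applies instead.
The additional-duty order on 5095.09.57 targets Meristan, not Casena; it does not apply.
Duty = ¥360,765.60 × 0.5% = ¥1,803.83.
Total = ¥0.00 + ¥16,899.50 + ¥2,536.08 + ¥1,803.83 = ¥21,239.41.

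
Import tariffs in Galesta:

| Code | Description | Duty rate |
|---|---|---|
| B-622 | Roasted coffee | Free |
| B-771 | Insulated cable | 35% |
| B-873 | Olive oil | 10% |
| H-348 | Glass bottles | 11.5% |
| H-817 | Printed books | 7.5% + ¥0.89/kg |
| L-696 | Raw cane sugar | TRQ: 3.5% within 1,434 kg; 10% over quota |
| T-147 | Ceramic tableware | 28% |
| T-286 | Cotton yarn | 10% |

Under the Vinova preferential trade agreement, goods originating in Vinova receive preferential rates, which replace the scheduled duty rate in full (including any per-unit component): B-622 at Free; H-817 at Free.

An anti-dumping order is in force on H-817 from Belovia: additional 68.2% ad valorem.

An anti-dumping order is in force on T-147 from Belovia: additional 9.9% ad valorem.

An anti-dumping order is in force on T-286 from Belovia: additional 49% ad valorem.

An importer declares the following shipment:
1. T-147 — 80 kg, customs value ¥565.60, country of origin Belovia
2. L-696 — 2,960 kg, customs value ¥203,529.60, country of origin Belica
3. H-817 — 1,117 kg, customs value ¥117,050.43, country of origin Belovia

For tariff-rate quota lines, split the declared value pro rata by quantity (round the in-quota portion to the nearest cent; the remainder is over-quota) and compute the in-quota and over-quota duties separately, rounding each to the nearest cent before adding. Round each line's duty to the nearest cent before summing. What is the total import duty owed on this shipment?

¥103,759.51

Line 1 (T-147, Belovia, 80 kg, ¥565.60):
Base rate for T-147 is 28%.
Additional duty on T-147 from Belovia: +9.9%. Applied ad valorem rate: 28% + 9.9% = 37.9%.
Duty = ¥565.60 × 37.9% = ¥214.36.
Line 2 (L-696, Belica, 2,960 kg, ¥203,529.60):
Code L-696 is under a tariff-rate quota (threshold 1,434 kg). In-quota: 1,434 kg at 3.5%; over-quota: 1,526 kg at 10%.
Pro-rata value split: in-quota = ¥203,529.60 × 1,434/2,960 = ¥98,601.84; over-quota = ¥203,529.60 − ¥98,601.84 = ¥104,927.76.
In-quota duty = ¥98,601.84 × 3.5% = ¥3,451.06. Over-quota duty = ¥104,927.76 × 10% = ¥10,492.78.
Line duty = ¥3,451.06 + ¥10,492.78 = ¥13,943.84.
Line 3 (H-817, Belovia, 1,117 kg, ¥117,050.43):
Base rate for H-817 is 7.5% + ¥0.89/kg.
H-817 has an FTA preferential rate, but origin Belovia is not Vinova; base rate stands.
Additional duty on H-817 from Belovia: +68.2%. Applied ad valorem rate: 7.5% + 68.2% = 75.7%.
Duty = ¥117,050.43 × 75.7% + 1,117 × ¥0.89 = ¥89,601.31.
Total = ¥214.36 + ¥13,943.84 + ¥89,601.31 = ¥103,759.51.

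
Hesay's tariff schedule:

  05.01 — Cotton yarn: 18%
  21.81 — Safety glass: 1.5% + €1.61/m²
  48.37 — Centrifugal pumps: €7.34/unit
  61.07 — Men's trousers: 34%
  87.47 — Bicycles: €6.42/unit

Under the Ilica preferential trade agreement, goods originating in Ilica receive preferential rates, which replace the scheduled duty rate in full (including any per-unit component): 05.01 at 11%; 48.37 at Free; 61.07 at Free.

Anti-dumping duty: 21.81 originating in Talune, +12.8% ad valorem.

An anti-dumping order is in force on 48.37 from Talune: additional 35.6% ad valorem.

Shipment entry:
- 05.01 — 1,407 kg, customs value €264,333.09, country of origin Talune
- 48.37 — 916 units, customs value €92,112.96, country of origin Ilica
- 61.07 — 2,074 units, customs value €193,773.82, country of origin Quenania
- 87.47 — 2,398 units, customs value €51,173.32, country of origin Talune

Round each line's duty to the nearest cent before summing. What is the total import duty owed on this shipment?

€128,858.22

Line 1 (05.01, Talune, 1,407 kg, €264,333.09):
Base rate for 05.01 is 18%.
05.01 has an FTA preferential rate, but origin Talune is not Ilica; base rate stands.
Duty = €264,333.09 × 18% = €47,579.96.
Line 2 (48.37, Ilica, 916 units, €92,112.96):
Base rate for 48.37 is €7.34/unit.
Origin Ilica qualifies under the Hesay–Ilica agreement and 48.37 is covered: preferential rate Free applies instead.
The additional-duty order on 48.37 targets Talune, not Ilica; it does not apply.
Duty = €92,112.96 × 0% = €0.00.
Line 3 (61.07, Quenania, 2,074 units, €193,773.82):
Base rate for 61.07 is 34%.
61.07 has an FTA preferential rate, but origin Quenania is not Ilica; base rate stands.
Duty = €193,773.82 × 34% = €65,883.10.
Line 4 (87.47, Talune, 2,398 units, €51,173.32):
Base rate for 87.47 is €6.42/unit.
Duty = 2,398 × €6.42 = €15,395.16.
Total = €47,579.96 + €0.00 + €65,883.10 + €15,395.16 = €128,858.22.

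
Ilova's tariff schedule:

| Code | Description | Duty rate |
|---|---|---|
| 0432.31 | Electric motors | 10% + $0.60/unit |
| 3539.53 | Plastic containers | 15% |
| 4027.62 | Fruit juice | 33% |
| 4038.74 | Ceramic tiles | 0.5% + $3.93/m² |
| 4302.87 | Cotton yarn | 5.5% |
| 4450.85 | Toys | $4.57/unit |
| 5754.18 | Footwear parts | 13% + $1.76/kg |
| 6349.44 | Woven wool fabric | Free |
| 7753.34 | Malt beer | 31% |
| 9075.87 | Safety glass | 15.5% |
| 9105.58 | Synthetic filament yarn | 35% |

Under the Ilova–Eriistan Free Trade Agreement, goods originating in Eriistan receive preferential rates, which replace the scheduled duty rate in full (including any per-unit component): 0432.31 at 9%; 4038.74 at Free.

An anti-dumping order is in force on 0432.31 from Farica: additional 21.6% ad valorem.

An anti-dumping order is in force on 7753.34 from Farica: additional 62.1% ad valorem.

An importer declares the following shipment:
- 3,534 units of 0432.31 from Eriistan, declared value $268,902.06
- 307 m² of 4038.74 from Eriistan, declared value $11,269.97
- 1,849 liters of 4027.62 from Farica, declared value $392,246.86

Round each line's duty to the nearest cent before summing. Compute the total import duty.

$153,642.65

Line 1 (0432.31, Eriistan, 3,534 units, $268,902.06):
Base rate for 0432.31 is 10% + $0.60/unit.
Origin Eriistan qualifies under the Ilova–Eriistan agreement and 0432.31 is covered: preferential rate 9% applies instead.
The additional-duty order on 0432.31 targets Farica, not Eriistan; it does not apply.
Duty = $268,902.06 × 9% = $24,201.19.
Line 2 (4038.74, Eriistan, 307 m², $11,269.97):
Base rate for 4038.74 is 0.5% + $3.93/m².
Origin Eriistan qualifies under the Ilova–Eriistan agreement and 4038.74 is covered: preferential rate Free applies instead.
Duty = $11,269.97 × 0% = $0.00.
Line 3 (4027.62, Farica, 1,849 liters, $392,246.86):
Base rate for 4027.62 is 33%.
Duty = $392,246.86 × 33% = $129,441.46.
Total = $24,201.19 + $0.00 + $129,441.46 = $153,642.65.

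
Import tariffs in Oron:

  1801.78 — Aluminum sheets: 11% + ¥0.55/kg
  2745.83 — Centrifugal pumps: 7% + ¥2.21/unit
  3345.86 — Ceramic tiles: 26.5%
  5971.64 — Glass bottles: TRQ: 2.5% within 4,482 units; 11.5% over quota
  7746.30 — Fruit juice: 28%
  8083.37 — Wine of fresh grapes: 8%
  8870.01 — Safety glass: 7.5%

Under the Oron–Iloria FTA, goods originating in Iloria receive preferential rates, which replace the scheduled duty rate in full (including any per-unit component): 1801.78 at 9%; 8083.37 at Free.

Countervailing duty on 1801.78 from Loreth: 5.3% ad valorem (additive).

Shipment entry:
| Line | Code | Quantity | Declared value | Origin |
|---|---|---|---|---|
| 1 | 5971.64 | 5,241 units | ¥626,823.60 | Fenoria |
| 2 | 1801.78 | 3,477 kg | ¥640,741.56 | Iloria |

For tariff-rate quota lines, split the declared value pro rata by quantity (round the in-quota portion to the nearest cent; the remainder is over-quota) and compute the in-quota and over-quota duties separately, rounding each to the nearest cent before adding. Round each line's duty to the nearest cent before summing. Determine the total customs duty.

¥81,507.21

Line 1 (5971.64, Fenoria, 5,241 units, ¥626,823.60):
Code 5971.64 is under a tariff-rate quota (threshold 4,482 units). In-quota: 4,482 units at 2.5%; over-quota: 759 units at 11.5%.
Pro-rata value split: in-quota = ¥626,823.60 × 4,482/5,241 = ¥536,047.20; over-quota = ¥626,823.60 − ¥536,047.20 = ¥90,776.40.
In-quota duty = ¥536,047.20 × 2.5% = ¥13,401.18. Over-quota duty = ¥90,776.40 × 11.5% = ¥10,439.29.
Line duty = ¥13,401.18 + ¥10,439.29 = ¥23,840.47.
Line 2 (1801.78, Iloria, 3,477 kg, ¥640,741.56):
Base rate for 1801.78 is 11% + ¥0.55/kg.
Origin Iloria qualifies under the Oron–Iloria agreement and 1801.78 is covered: preferential rate 9% applies instead.
The additional-duty order on 1801.78 targets Loreth, not Iloria; it does not apply.
Duty = ¥640,741.56 × 9% = ¥57,666.74.
Total = ¥23,840.47 + ¥57,666.74 = ¥81,507.21.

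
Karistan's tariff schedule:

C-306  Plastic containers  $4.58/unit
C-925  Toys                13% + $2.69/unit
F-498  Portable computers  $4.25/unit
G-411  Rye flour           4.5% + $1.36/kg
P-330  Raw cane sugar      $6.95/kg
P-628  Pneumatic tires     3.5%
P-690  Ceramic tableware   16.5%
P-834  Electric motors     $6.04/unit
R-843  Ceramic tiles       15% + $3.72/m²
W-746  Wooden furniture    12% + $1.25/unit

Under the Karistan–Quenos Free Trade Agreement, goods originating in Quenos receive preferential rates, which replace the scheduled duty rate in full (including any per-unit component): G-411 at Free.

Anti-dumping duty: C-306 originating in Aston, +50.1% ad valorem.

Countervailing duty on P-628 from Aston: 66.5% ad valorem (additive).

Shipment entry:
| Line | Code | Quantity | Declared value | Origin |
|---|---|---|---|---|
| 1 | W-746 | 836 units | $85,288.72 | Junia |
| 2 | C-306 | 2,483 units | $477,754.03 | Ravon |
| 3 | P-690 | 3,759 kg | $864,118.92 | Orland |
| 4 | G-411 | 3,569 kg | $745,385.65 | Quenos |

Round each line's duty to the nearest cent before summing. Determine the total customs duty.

Line 1 (W-746, Junia, 836 units, $85,288.72):
Base rate for W-746 is 12% + $1.25/unit.
Duty = $85,288.72 × 12% + 836 × $1.25 = $11,279.65.
Line 2 (C-306, Ravon, 2,483 units, $477,754.03):
Base rate for C-306 is $4.58/unit.
The additional-duty order on C-306 targets Aston, not Ravon; it does not apply.
Duty = 2,483 × $4.58 = $11,372.14.
Line 3 (P-690, Orland, 3,759 kg, $864,118.92):
Base rate for P-690 is 16.5%.
Duty = $864,118.92 × 16.5% = $142,579.62.
Line 4 (G-411, Quenos, 3,569 kg, $745,385.65):
Base rate for G-411 is 4.5% + $1.36/kg.
Origin Quenos qualifies under the Karistan–Quenos agreement and G-411 is covered: preferential rate Free applies instead.
Duty = $745,385.65 × 0% = $0.00.
Total = $11,279.65 + $11,372.14 + $142,579.62 + $0.00 = $165,231.41.

$165,231.41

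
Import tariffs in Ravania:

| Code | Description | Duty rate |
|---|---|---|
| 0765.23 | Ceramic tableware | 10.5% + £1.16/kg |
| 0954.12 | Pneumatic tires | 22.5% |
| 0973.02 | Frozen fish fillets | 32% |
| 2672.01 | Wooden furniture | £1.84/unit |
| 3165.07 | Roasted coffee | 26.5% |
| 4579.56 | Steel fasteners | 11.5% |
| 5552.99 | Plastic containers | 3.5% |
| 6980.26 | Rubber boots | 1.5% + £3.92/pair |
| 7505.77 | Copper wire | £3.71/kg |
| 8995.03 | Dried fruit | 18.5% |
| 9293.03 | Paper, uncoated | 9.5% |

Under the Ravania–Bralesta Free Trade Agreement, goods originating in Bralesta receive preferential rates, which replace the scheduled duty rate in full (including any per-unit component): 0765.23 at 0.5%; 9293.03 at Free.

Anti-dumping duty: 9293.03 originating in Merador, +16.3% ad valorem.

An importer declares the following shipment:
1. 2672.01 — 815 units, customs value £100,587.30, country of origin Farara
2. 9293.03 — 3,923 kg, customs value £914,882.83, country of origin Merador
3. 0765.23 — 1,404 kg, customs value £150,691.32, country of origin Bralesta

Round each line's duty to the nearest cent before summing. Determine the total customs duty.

£238,292.83

Line 1 (2672.01, Farara, 815 units, £100,587.30):
Base rate for 2672.01 is £1.84/unit.
Duty = 815 × £1.84 = £1,499.60.
Line 2 (9293.03, Merador, 3,923 kg, £914,882.83):
Base rate for 9293.03 is 9.5%.
9293.03 has an FTA preferential rate, but origin Merador is not Bralesta; base rate stands.
Additional duty on 9293.03 from Merador: +16.3%. Applied ad valorem rate: 9.5% + 16.3% = 25.8%.
Duty = £914,882.83 × 25.8% = £236,039.77.
Line 3 (0765.23, Bralesta, 1,404 kg, £150,691.32):
Base rate for 0765.23 is 10.5% + £1.16/kg.
Origin Bralesta qualifies under the Ravania–Bralesta agreement and 0765.23 is covered: preferential rate 0.5% applies instead.
Duty = £150,691.32 × 0.5% = £753.46.
Total = £1,499.60 + £236,039.77 + £753.46 = £238,292.83.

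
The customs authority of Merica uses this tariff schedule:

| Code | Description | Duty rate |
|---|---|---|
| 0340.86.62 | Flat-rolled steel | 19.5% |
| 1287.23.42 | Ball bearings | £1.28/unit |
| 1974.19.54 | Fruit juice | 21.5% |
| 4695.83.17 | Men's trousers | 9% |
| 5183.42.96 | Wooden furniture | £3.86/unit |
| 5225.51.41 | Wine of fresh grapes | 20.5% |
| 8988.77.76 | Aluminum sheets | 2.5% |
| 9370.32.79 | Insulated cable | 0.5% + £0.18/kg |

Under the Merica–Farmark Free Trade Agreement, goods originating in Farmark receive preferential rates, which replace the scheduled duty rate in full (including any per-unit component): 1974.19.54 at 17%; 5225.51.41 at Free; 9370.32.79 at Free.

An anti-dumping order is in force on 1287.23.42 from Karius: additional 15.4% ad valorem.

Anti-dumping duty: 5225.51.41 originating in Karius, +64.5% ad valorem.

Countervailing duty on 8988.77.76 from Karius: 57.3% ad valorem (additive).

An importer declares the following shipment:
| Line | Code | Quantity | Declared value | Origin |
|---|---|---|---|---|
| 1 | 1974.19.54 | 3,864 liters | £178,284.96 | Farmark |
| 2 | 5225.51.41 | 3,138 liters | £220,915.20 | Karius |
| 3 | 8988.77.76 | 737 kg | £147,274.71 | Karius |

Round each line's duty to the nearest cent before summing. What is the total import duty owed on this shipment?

Line 1 (1974.19.54, Farmark, 3,864 liters, £178,284.96):
Base rate for 1974.19.54 is 21.5%.
Origin Farmark qualifies under the Merica–Farmark agreement and 1974.19.54 is covered: preferential rate 17% applies instead.
Duty = £178,284.96 × 17% = £30,308.44.
Line 2 (5225.51.41, Karius, 3,138 liters, £220,915.20):
Base rate for 5225.51.41 is 20.5%.
5225.51.41 has an FTA preferential rate, but origin Karius is not Farmark; base rate stands.
Additional duty on 5225.51.41 from Karius: +64.5%. Applied ad valorem rate: 20.5% + 64.5% = 85%.
Duty = £220,915.20 × 85% = £187,777.92.
Line 3 (8988.77.76, Karius, 737 kg, £147,274.71):
Base rate for 8988.77.76 is 2.5%.
Additional duty on 8988.77.76 from Karius: +57.3%. Applied ad valorem rate: 2.5% + 57.3% = 59.8%.
Duty = £147,274.71 × 59.8% = £88,070.28.
Total = £30,308.44 + £187,777.92 + £88,070.28 = £306,156.64.

£306,156.64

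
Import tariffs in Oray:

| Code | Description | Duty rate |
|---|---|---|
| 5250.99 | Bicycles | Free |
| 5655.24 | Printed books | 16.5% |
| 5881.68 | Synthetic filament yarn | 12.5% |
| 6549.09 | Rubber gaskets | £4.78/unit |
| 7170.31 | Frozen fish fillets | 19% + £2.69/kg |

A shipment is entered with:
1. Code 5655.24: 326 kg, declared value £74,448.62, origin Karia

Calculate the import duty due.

Line 1 (5655.24, Karia, 326 kg, £74,448.62):
Base rate for 5655.24 is 16.5%.
Duty = £74,448.62 × 16.5% = £12,284.02.

£12,284.02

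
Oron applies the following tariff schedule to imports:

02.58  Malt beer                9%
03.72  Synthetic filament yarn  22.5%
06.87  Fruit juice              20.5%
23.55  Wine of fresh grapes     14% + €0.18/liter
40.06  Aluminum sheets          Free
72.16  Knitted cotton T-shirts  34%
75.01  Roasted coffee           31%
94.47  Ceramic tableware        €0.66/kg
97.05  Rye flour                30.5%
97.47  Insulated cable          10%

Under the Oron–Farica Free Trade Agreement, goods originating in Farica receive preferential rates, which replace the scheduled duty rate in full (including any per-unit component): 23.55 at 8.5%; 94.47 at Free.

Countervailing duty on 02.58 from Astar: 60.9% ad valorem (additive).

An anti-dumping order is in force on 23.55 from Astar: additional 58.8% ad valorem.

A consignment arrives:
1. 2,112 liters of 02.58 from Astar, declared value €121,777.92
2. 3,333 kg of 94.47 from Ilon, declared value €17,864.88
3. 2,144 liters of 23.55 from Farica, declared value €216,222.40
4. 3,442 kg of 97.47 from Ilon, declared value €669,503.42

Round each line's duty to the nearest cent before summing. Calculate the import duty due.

Line 1 (02.58, Astar, 2,112 liters, €121,777.92):
Base rate for 02.58 is 9%.
Additional duty on 02.58 from Astar: +60.9%. Applied ad valorem rate: 9% + 60.9% = 69.9%.
Duty = €121,777.92 × 69.9% = €85,122.77.
Line 2 (94.47, Ilon, 3,333 kg, €17,864.88):
Base rate for 94.47 is €0.66/kg.
94.47 has an FTA preferential rate, but origin Ilon is not Farica; base rate stands.
Duty = 3,333 × €0.66 = €2,199.78.
Line 3 (23.55, Farica, 2,144 liters, €216,222.40):
Base rate for 23.55 is 14% + €0.18/liter.
Origin Farica qualifies under the Oron–Farica agreement and 23.55 is covered: preferential rate 8.5% applies instead.
The additional-duty order on 23.55 targets Astar, not Farica; it does not apply.
Duty = €216,222.40 × 8.5% = €18,378.90.
Line 4 (97.47, Ilon, 3,442 kg, €669,503.42):
Base rate for 97.47 is 10%.
Duty = €669,503.42 × 10% = €66,950.34.
Total = €85,122.77 + €2,199.78 + €18,378.90 + €66,950.34 = €172,651.79.

€172,651.79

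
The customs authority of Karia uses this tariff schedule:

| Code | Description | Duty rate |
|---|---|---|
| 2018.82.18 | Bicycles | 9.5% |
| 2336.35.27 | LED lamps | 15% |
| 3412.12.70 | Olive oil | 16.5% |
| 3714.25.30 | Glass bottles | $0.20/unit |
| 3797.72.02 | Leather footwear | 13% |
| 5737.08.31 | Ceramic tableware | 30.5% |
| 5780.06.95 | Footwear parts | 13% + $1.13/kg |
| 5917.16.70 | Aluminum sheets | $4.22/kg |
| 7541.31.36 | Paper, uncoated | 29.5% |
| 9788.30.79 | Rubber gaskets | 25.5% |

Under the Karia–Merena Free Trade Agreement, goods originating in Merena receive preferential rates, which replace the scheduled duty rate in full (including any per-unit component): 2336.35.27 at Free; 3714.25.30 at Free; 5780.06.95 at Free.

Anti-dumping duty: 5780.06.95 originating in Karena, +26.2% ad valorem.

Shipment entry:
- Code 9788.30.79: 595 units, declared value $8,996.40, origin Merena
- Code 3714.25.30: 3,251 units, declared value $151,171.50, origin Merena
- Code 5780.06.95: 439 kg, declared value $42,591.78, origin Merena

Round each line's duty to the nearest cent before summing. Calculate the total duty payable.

Line 1 (9788.30.79, Merena, 595 units, $8,996.40):
Base rate for 9788.30.79 is 25.5%.
Origin Merena is the FTA partner but 9788.30.79 is not on the preference list; base rate stands.
Duty = $8,996.40 × 25.5% = $2,294.08.
Line 2 (3714.25.30, Merena, 3,251 units, $151,171.50):
Base rate for 3714.25.30 is $0.20/unit.
Origin Merena qualifies under the Karia–Merena agreement and 3714.25.30 is covered: preferential rate Free applies instead.
Duty = $151,171.50 × 0% = $0.00.
Line 3 (5780.06.95, Merena, 439 kg, $42,591.78):
Base rate for 5780.06.95 is 13% + $1.13/kg.
Origin Merena qualifies under the Karia–Merena agreement and 5780.06.95 is covered: preferential rate Free applies instead.
The additional-duty order on 5780.06.95 targets Karena, not Merena; it does not apply.
Duty = $42,591.78 × 0% = $0.00.
Total = $2,294.08 + $0.00 + $0.00 = $2,294.08.

$2,294.08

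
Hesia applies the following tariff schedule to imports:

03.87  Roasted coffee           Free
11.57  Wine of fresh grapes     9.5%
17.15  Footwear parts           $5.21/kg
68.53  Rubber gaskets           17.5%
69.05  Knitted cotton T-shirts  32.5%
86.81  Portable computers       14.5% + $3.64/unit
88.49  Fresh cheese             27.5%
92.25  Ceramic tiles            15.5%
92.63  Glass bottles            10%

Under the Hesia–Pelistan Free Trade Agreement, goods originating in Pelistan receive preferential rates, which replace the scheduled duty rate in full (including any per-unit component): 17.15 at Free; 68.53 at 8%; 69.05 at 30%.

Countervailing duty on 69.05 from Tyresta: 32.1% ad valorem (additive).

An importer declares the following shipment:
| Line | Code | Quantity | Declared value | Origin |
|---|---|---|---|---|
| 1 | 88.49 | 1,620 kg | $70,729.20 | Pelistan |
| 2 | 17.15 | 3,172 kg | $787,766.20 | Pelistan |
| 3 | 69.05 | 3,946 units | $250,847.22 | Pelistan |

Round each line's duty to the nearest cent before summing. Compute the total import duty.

Line 1 (88.49, Pelistan, 1,620 kg, $70,729.20):
Base rate for 88.49 is 27.5%.
Origin Pelistan is the FTA partner but 88.49 is not on the preference list; base rate stands.
Duty = $70,729.20 × 27.5% = $19,450.53.
Line 2 (17.15, Pelistan, 3,172 kg, $787,766.20):
Base rate for 17.15 is $5.21/kg.
Origin Pelistan qualifies under the Hesia–Pelistan agreement and 17.15 is covered: preferential rate Free applies instead.
Duty = $787,766.20 × 0% = $0.00.
Line 3 (69.05, Pelistan, 3,946 units, $250,847.22):
Base rate for 69.05 is 32.5%.
Origin Pelistan qualifies under the Hesia–Pelistan agreement and 69.05 is covered: preferential rate 30% applies instead.
The additional-duty order on 69.05 targets Tyresta, not Pelistan; it does not apply.
Duty = $250,847.22 × 30% = $75,254.17.
Total = $19,450.53 + $0.00 + $75,254.17 = $94,704.70.

$94,704.70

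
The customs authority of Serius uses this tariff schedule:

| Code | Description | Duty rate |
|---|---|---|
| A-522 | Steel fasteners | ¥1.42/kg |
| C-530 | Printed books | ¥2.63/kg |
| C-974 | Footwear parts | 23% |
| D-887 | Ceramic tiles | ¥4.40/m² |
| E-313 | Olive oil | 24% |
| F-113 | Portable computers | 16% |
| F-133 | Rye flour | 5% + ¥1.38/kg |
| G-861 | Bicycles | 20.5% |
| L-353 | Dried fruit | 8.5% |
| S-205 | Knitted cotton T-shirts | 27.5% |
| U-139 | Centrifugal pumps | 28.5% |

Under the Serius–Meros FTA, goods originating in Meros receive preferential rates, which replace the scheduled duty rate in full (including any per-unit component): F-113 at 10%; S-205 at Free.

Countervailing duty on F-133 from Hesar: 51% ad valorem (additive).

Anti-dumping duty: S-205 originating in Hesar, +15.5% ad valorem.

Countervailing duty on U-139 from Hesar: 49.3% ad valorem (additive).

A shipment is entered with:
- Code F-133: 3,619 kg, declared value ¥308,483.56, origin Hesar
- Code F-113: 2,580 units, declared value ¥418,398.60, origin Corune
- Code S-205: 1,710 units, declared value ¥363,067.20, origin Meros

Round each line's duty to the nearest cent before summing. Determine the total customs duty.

¥244,688.79

Line 1 (F-133, Hesar, 3,619 kg, ¥308,483.56):
Base rate for F-133 is 5% + ¥1.38/kg.
Additional duty on F-133 from Hesar: +51%. Applied ad valorem rate: 5% + 51% = 56%.
Duty = ¥308,483.56 × 56% + 3,619 × ¥1.38 = ¥177,745.01.
Line 2 (F-113, Corune, 2,580 units, ¥418,398.60):
Base rate for F-113 is 16%.
F-113 has an FTA preferential rate, but origin Corune is not Meros; base rate stands.
Duty = ¥418,398.60 × 16% = ¥66,943.78.
Line 3 (S-205, Meros, 1,710 units, ¥363,067.20):
Base rate for S-205 is 27.5%.
Origin Meros qualifies under the Serius–Meros agreement and S-205 is covered: preferential rate Free applies instead.
The additional-duty order on S-205 targets Hesar, not Meros; it does not apply.
Duty = ¥363,067.20 × 0% = ¥0.00.
Total = ¥177,745.01 + ¥66,943.78 + ¥0.00 = ¥244,688.79.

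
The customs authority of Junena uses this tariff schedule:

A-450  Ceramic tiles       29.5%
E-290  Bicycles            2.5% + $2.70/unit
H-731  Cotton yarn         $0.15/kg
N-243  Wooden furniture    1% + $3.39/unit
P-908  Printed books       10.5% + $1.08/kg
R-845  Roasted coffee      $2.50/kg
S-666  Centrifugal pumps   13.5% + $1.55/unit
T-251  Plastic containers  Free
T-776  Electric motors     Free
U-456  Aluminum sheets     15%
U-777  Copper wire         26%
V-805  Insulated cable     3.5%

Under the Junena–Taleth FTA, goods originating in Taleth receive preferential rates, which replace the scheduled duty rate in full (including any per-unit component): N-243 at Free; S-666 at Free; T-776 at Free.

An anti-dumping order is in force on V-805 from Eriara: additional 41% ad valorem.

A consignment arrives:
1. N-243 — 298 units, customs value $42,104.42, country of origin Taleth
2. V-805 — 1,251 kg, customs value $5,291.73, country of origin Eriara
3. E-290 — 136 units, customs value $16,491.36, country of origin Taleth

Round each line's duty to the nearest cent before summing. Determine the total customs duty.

$3,134.30

Line 1 (N-243, Taleth, 298 units, $42,104.42):
Base rate for N-243 is 1% + $3.39/unit.
Origin Taleth qualifies under the Junena–Taleth agreement and N-243 is covered: preferential rate Free applies instead.
Duty = $42,104.42 × 0% = $0.00.
Line 2 (V-805, Eriara, 1,251 kg, $5,291.73):
Base rate for V-805 is 3.5%.
Additional duty on V-805 from Eriara: +41%. Applied ad valorem rate: 3.5% + 41% = 44.5%.
Duty = $5,291.73 × 44.5% = $2,354.82.
Line 3 (E-290, Taleth, 136 units, $16,491.36):
Base rate for E-290 is 2.5% + $2.70/unit.
Origin Taleth is the FTA partner but E-290 is not on the preference list; base rate stands.
Duty = $16,491.36 × 2.5% + 136 × $2.70 = $779.48.
Total = $0.00 + $2,354.82 + $779.48 = $3,134.30.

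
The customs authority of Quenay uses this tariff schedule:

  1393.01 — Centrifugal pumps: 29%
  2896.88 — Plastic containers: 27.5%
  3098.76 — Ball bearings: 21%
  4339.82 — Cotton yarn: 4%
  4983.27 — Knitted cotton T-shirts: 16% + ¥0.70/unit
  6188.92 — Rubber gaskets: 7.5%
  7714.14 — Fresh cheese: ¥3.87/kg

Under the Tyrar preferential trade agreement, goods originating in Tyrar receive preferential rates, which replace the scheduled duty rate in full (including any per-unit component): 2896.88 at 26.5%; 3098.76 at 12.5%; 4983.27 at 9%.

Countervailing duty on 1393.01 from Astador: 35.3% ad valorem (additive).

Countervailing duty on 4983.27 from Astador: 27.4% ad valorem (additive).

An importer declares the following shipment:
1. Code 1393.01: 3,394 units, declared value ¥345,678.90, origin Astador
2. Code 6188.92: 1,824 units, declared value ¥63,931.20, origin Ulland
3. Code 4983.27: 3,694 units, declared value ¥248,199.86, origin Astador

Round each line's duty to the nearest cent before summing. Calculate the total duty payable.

Line 1 (1393.01, Astador, 3,394 units, ¥345,678.90):
Base rate for 1393.01 is 29%.
Additional duty on 1393.01 from Astador: +35.3%. Applied ad valorem rate: 29% + 35.3% = 64.3%.
Duty = ¥345,678.90 × 64.3% = ¥222,271.53.
Line 2 (6188.92, Ulland, 1,824 units, ¥63,931.20):
Base rate for 6188.92 is 7.5%.
Duty = ¥63,931.20 × 7.5% = ¥4,794.84.
Line 3 (4983.27, Astador, 3,694 units, ¥248,199.86):
Base rate for 4983.27 is 16% + ¥0.70/unit.
4983.27 has an FTA preferential rate, but origin Astador is not Tyrar; base rate stands.
Additional duty on 4983.27 from Astador: +27.4%. Applied ad valorem rate: 16% + 27.4% = 43.4%.
Duty = ¥248,199.86 × 43.4% + 3,694 × ¥0.70 = ¥110,304.54.
Total = ¥222,271.53 + ¥4,794.84 + ¥110,304.54 = ¥337,370.91.

¥337,370.91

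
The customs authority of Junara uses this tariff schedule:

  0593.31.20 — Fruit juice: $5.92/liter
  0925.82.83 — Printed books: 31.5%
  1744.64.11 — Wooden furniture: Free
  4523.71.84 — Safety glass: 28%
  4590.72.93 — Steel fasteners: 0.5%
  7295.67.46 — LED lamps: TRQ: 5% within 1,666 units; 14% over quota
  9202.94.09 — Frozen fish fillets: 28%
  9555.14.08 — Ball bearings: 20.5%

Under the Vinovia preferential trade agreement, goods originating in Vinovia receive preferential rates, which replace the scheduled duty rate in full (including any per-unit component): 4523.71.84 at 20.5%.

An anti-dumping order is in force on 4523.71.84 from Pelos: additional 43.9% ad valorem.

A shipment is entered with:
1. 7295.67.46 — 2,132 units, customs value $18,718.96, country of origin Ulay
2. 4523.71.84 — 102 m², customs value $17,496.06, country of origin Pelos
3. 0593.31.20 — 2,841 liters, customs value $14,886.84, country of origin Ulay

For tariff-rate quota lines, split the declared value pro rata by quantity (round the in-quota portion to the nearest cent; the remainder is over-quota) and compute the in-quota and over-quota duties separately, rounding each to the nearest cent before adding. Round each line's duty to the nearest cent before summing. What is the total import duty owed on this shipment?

$30,702.57

Line 1 (7295.67.46, Ulay, 2,132 units, $18,718.96):
Code 7295.67.46 is under a tariff-rate quota (threshold 1,666 units). In-quota: 1,666 units at 5%; over-quota: 466 units at 14%.
Pro-rata value split: in-quota = $18,718.96 × 1,666/2,132 = $14,627.48; over-quota = $18,718.96 − $14,627.48 = $4,091.48.
In-quota duty = $14,627.48 × 5% = $731.37. Over-quota duty = $4,091.48 × 14% = $572.81.
Line duty = $731.37 + $572.81 = $1,304.18.
Line 2 (4523.71.84, Pelos, 102 m², $17,496.06):
Base rate for 4523.71.84 is 28%.
4523.71.84 has an FTA preferential rate, but origin Pelos is not Vinovia; base rate stands.
Additional duty on 4523.71.84 from Pelos: +43.9%. Applied ad valorem rate: 28% + 43.9% = 71.9%.
Duty = $17,496.06 × 71.9% = $12,579.67.
Line 3 (0593.31.20, Ulay, 2,841 liters, $14,886.84):
Base rate for 0593.31.20 is $5.92/liter.
Duty = 2,841 × $5.92 = $16,818.72.
Total = $1,304.18 + $12,579.67 + $16,818.72 = $30,702.57.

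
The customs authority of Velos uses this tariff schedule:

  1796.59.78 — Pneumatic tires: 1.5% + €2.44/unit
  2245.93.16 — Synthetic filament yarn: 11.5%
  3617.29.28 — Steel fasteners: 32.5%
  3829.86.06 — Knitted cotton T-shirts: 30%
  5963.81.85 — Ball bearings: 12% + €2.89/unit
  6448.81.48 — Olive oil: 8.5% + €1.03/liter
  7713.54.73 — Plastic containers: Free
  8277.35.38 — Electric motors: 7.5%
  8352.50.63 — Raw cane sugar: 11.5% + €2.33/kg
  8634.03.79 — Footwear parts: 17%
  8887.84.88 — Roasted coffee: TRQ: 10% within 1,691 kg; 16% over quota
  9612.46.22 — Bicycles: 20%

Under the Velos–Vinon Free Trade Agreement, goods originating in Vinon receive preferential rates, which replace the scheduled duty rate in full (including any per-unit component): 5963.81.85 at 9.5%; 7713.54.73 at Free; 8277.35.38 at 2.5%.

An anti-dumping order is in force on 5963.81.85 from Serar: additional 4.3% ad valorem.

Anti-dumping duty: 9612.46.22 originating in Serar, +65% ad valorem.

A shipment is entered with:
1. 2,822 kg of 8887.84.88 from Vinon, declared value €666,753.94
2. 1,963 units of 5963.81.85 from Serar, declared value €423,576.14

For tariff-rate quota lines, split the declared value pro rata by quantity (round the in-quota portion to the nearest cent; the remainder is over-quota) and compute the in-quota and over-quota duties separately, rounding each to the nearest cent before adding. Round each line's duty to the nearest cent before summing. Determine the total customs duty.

Line 1 (8887.84.88, Vinon, 2,822 kg, €666,753.94):
Code 8887.84.88 is under a tariff-rate quota (threshold 1,691 kg). In-quota: 1,691 kg at 10%; over-quota: 1,131 kg at 16%.
Pro-rata value split: in-quota = €666,753.94 × 1,691/2,822 = €399,532.57; over-quota = €666,753.94 − €399,532.57 = €267,221.37.
In-quota duty = €399,532.57 × 10% = €39,953.26. Over-quota duty = €267,221.37 × 16% = €42,755.42.
Line duty = €39,953.26 + €42,755.42 = €82,708.68.
Line 2 (5963.81.85, Serar, 1,963 units, €423,576.14):
Base rate for 5963.81.85 is 12% + €2.89/unit.
5963.81.85 has an FTA preferential rate, but origin Serar is not Vinon; base rate stands.
Additional duty on 5963.81.85 from Serar: +4.3%. Applied ad valorem rate: 12% + 4.3% = 16.3%.
Duty = €423,576.14 × 16.3% + 1,963 × €2.89 = €74,715.98.
Total = €82,708.68 + €74,715.98 = €157,424.66.

€157,424.66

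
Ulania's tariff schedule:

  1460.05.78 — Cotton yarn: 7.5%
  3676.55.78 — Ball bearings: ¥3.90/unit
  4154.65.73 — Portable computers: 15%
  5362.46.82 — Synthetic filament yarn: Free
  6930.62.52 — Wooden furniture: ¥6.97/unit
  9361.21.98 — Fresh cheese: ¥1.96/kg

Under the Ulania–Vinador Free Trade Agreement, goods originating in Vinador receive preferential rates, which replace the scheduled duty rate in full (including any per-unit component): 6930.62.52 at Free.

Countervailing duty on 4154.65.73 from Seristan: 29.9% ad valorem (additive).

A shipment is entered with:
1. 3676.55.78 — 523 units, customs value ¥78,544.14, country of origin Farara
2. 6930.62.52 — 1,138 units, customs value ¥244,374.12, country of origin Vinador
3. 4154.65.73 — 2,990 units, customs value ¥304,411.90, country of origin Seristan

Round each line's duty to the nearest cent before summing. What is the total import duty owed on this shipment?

¥138,720.64

Line 1 (3676.55.78, Farara, 523 units, ¥78,544.14):
Base rate for 3676.55.78 is ¥3.90/unit.
Duty = 523 × ¥3.90 = ¥2,039.70.
Line 2 (6930.62.52, Vinador, 1,138 units, ¥244,374.12):
Base rate for 6930.62.52 is ¥6.97/unit.
Origin Vinador qualifies under the Ulania–Vinador agreement and 6930.62.52 is covered: preferential rate Free applies instead.
Duty = ¥244,374.12 × 0% = ¥0.00.
Line 3 (4154.65.73, Seristan, 2,990 units, ¥304,411.90):
Base rate for 4154.65.73 is 15%.
Additional duty on 4154.65.73 from Seristan: +29.9%. Applied ad valorem rate: 15% + 29.9% = 44.9%.
Duty = ¥304,411.90 × 44.9% = ¥136,680.94.
Total = ¥2,039.70 + ¥0.00 + ¥136,680.94 = ¥138,720.64.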